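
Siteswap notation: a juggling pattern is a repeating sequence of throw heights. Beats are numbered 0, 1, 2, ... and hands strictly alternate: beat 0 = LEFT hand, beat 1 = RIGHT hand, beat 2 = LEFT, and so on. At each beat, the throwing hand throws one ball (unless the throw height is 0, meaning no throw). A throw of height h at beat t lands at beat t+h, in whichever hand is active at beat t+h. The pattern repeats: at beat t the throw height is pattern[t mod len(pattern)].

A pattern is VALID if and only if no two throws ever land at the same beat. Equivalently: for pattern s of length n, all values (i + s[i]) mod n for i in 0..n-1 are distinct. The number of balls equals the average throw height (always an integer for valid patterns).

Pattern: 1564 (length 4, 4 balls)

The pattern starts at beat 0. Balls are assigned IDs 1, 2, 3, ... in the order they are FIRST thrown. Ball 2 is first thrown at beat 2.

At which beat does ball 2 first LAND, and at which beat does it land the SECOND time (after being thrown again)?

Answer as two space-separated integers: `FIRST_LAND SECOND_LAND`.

Answer: 8 9

Derivation:
Beat 0 (L): throw ball1 h=1 -> lands@1:R; in-air after throw: [b1@1:R]
Beat 1 (R): throw ball1 h=5 -> lands@6:L; in-air after throw: [b1@6:L]
Beat 2 (L): throw ball2 h=6 -> lands@8:L; in-air after throw: [b1@6:L b2@8:L]
Beat 3 (R): throw ball3 h=4 -> lands@7:R; in-air after throw: [b1@6:L b3@7:R b2@8:L]
Beat 4 (L): throw ball4 h=1 -> lands@5:R; in-air after throw: [b4@5:R b1@6:L b3@7:R b2@8:L]
Beat 5 (R): throw ball4 h=5 -> lands@10:L; in-air after throw: [b1@6:L b3@7:R b2@8:L b4@10:L]
Beat 6 (L): throw ball1 h=6 -> lands@12:L; in-air after throw: [b3@7:R b2@8:L b4@10:L b1@12:L]
Beat 7 (R): throw ball3 h=4 -> lands@11:R; in-air after throw: [b2@8:L b4@10:L b3@11:R b1@12:L]
Beat 8 (L): throw ball2 h=1 -> lands@9:R; in-air after throw: [b2@9:R b4@10:L b3@11:R b1@12:L]
Beat 9 (R): throw ball2 h=5 -> lands@14:L; in-air after throw: [b4@10:L b3@11:R b1@12:L b2@14:L]
Ball 2: thrown@2 h=6 -> first land @8; rethrown@8 h=1 -> second land @9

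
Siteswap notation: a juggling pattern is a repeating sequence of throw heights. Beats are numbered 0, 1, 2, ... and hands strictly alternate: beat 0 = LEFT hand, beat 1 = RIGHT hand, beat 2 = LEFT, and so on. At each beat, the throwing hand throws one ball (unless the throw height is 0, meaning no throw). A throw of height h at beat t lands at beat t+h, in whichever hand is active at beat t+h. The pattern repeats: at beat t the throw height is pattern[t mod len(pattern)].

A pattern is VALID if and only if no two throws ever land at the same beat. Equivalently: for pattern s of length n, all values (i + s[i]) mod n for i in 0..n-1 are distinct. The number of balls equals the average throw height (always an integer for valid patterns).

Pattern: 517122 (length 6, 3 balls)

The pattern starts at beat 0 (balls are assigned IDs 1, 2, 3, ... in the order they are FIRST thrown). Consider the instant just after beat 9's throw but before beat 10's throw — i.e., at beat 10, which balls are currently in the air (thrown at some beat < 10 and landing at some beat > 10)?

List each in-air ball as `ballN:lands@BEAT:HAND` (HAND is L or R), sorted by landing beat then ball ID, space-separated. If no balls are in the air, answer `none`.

Beat 0 (L): throw ball1 h=5 -> lands@5:R; in-air after throw: [b1@5:R]
Beat 1 (R): throw ball2 h=1 -> lands@2:L; in-air after throw: [b2@2:L b1@5:R]
Beat 2 (L): throw ball2 h=7 -> lands@9:R; in-air after throw: [b1@5:R b2@9:R]
Beat 3 (R): throw ball3 h=1 -> lands@4:L; in-air after throw: [b3@4:L b1@5:R b2@9:R]
Beat 4 (L): throw ball3 h=2 -> lands@6:L; in-air after throw: [b1@5:R b3@6:L b2@9:R]
Beat 5 (R): throw ball1 h=2 -> lands@7:R; in-air after throw: [b3@6:L b1@7:R b2@9:R]
Beat 6 (L): throw ball3 h=5 -> lands@11:R; in-air after throw: [b1@7:R b2@9:R b3@11:R]
Beat 7 (R): throw ball1 h=1 -> lands@8:L; in-air after throw: [b1@8:L b2@9:R b3@11:R]
Beat 8 (L): throw ball1 h=7 -> lands@15:R; in-air after throw: [b2@9:R b3@11:R b1@15:R]
Beat 9 (R): throw ball2 h=1 -> lands@10:L; in-air after throw: [b2@10:L b3@11:R b1@15:R]
Beat 10 (L): throw ball2 h=2 -> lands@12:L; in-air after throw: [b3@11:R b2@12:L b1@15:R]

Answer: ball3:lands@11:R ball1:lands@15:R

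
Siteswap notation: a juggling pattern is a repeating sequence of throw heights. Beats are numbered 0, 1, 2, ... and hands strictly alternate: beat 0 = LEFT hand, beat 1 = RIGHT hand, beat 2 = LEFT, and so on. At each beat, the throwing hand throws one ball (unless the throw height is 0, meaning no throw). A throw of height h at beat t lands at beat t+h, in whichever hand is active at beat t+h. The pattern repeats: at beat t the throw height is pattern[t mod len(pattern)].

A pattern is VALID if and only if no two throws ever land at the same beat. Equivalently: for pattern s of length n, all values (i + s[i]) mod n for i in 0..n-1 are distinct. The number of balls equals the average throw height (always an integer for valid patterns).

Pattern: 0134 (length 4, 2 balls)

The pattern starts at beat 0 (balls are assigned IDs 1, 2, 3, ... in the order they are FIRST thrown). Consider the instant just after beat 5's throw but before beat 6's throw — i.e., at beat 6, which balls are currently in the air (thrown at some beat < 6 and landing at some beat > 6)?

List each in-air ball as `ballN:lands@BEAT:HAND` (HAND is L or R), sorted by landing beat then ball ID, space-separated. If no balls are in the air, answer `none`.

Answer: ball2:lands@7:R

Derivation:
Beat 1 (R): throw ball1 h=1 -> lands@2:L; in-air after throw: [b1@2:L]
Beat 2 (L): throw ball1 h=3 -> lands@5:R; in-air after throw: [b1@5:R]
Beat 3 (R): throw ball2 h=4 -> lands@7:R; in-air after throw: [b1@5:R b2@7:R]
Beat 5 (R): throw ball1 h=1 -> lands@6:L; in-air after throw: [b1@6:L b2@7:R]
Beat 6 (L): throw ball1 h=3 -> lands@9:R; in-air after throw: [b2@7:R b1@9:R]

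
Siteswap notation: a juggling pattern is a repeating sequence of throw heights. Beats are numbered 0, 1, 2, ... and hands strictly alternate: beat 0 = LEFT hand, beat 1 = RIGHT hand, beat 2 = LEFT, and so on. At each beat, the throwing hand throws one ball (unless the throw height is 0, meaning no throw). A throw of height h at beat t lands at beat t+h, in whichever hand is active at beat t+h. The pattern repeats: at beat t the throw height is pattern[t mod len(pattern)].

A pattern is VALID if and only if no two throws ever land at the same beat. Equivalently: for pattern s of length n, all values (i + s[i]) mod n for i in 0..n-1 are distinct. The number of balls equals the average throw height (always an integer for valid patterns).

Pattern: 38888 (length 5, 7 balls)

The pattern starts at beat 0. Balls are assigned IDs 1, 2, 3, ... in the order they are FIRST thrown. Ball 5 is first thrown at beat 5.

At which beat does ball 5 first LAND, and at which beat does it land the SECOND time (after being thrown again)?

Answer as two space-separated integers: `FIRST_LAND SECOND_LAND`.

Beat 0 (L): throw ball1 h=3 -> lands@3:R; in-air after throw: [b1@3:R]
Beat 1 (R): throw ball2 h=8 -> lands@9:R; in-air after throw: [b1@3:R b2@9:R]
Beat 2 (L): throw ball3 h=8 -> lands@10:L; in-air after throw: [b1@3:R b2@9:R b3@10:L]
Beat 3 (R): throw ball1 h=8 -> lands@11:R; in-air after throw: [b2@9:R b3@10:L b1@11:R]
Beat 4 (L): throw ball4 h=8 -> lands@12:L; in-air after throw: [b2@9:R b3@10:L b1@11:R b4@12:L]
Beat 5 (R): throw ball5 h=3 -> lands@8:L; in-air after throw: [b5@8:L b2@9:R b3@10:L b1@11:R b4@12:L]
Beat 6 (L): throw ball6 h=8 -> lands@14:L; in-air after throw: [b5@8:L b2@9:R b3@10:L b1@11:R b4@12:L b6@14:L]
Beat 7 (R): throw ball7 h=8 -> lands@15:R; in-air after throw: [b5@8:L b2@9:R b3@10:L b1@11:R b4@12:L b6@14:L b7@15:R]
Beat 8 (L): throw ball5 h=8 -> lands@16:L; in-air after throw: [b2@9:R b3@10:L b1@11:R b4@12:L b6@14:L b7@15:R b5@16:L]
Beat 9 (R): throw ball2 h=8 -> lands@17:R; in-air after throw: [b3@10:L b1@11:R b4@12:L b6@14:L b7@15:R b5@16:L b2@17:R]
Beat 10 (L): throw ball3 h=3 -> lands@13:R; in-air after throw: [b1@11:R b4@12:L b3@13:R b6@14:L b7@15:R b5@16:L b2@17:R]
Beat 11 (R): throw ball1 h=8 -> lands@19:R; in-air after throw: [b4@12:L b3@13:R b6@14:L b7@15:R b5@16:L b2@17:R b1@19:R]
Beat 12 (L): throw ball4 h=8 -> lands@20:L; in-air after throw: [b3@13:R b6@14:L b7@15:R b5@16:L b2@17:R b1@19:R b4@20:L]
Beat 13 (R): throw ball3 h=8 -> lands@21:R; in-air after throw: [b6@14:L b7@15:R b5@16:L b2@17:R b1@19:R b4@20:L b3@21:R]
Beat 14 (L): throw ball6 h=8 -> lands@22:L; in-air after throw: [b7@15:R b5@16:L b2@17:R b1@19:R b4@20:L b3@21:R b6@22:L]
Beat 15 (R): throw ball7 h=3 -> lands@18:L; in-air after throw: [b5@16:L b2@17:R b7@18:L b1@19:R b4@20:L b3@21:R b6@22:L]
Beat 16 (L): throw ball5 h=8 -> lands@24:L; in-air after throw: [b2@17:R b7@18:L b1@19:R b4@20:L b3@21:R b6@22:L b5@24:L]
Ball 5: thrown@5 h=3 -> first land @8; rethrown@8 h=8 -> second land @16

Answer: 8 16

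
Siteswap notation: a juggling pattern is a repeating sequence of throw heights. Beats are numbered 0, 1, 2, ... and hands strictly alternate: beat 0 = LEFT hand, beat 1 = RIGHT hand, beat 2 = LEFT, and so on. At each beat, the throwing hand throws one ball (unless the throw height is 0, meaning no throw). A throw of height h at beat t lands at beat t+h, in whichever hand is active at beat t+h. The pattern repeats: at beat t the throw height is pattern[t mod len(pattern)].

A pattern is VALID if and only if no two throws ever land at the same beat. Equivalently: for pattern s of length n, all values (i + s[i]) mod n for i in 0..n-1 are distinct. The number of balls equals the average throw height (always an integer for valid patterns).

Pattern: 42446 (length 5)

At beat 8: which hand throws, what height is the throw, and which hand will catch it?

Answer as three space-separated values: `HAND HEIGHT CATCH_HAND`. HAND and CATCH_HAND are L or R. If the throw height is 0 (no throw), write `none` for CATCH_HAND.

Answer: L 4 L

Derivation:
Beat 8: 8 mod 2 = 0, so hand = L
Throw height = pattern[8 mod 5] = pattern[3] = 4
Lands at beat 8+4=12, 12 mod 2 = 0, so catch hand = L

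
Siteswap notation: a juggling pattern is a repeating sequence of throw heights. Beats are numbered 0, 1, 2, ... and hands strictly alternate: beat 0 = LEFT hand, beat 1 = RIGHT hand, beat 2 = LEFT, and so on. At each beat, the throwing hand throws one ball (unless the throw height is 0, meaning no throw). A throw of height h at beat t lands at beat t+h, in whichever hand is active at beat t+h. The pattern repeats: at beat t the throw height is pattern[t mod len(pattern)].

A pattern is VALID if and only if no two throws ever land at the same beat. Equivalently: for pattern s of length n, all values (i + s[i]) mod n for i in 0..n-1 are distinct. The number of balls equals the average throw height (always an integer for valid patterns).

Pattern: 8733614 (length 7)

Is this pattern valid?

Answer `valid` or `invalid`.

i=0: (i + s[i]) mod n = (0 + 8) mod 7 = 1
i=1: (i + s[i]) mod n = (1 + 7) mod 7 = 1
i=2: (i + s[i]) mod n = (2 + 3) mod 7 = 5
i=3: (i + s[i]) mod n = (3 + 3) mod 7 = 6
i=4: (i + s[i]) mod n = (4 + 6) mod 7 = 3
i=5: (i + s[i]) mod n = (5 + 1) mod 7 = 6
i=6: (i + s[i]) mod n = (6 + 4) mod 7 = 3
Residues: [1, 1, 5, 6, 3, 6, 3], distinct: False

Answer: invalid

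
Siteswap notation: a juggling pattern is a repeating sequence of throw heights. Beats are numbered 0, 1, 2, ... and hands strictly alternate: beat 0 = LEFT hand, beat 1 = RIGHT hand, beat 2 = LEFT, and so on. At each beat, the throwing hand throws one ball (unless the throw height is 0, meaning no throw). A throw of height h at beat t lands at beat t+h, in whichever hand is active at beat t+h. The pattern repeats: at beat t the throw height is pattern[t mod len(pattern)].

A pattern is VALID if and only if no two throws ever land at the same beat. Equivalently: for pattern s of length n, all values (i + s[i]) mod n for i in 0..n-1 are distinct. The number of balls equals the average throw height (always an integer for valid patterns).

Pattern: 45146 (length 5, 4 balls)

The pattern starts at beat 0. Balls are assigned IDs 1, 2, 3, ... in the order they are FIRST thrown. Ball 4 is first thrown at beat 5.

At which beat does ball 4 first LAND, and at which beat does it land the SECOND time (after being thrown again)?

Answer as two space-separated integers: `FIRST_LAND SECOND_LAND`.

Beat 0 (L): throw ball1 h=4 -> lands@4:L; in-air after throw: [b1@4:L]
Beat 1 (R): throw ball2 h=5 -> lands@6:L; in-air after throw: [b1@4:L b2@6:L]
Beat 2 (L): throw ball3 h=1 -> lands@3:R; in-air after throw: [b3@3:R b1@4:L b2@6:L]
Beat 3 (R): throw ball3 h=4 -> lands@7:R; in-air after throw: [b1@4:L b2@6:L b3@7:R]
Beat 4 (L): throw ball1 h=6 -> lands@10:L; in-air after throw: [b2@6:L b3@7:R b1@10:L]
Beat 5 (R): throw ball4 h=4 -> lands@9:R; in-air after throw: [b2@6:L b3@7:R b4@9:R b1@10:L]
Beat 6 (L): throw ball2 h=5 -> lands@11:R; in-air after throw: [b3@7:R b4@9:R b1@10:L b2@11:R]
Beat 7 (R): throw ball3 h=1 -> lands@8:L; in-air after throw: [b3@8:L b4@9:R b1@10:L b2@11:R]
Beat 8 (L): throw ball3 h=4 -> lands@12:L; in-air after throw: [b4@9:R b1@10:L b2@11:R b3@12:L]
Beat 9 (R): throw ball4 h=6 -> lands@15:R; in-air after throw: [b1@10:L b2@11:R b3@12:L b4@15:R]
Beat 10 (L): throw ball1 h=4 -> lands@14:L; in-air after throw: [b2@11:R b3@12:L b1@14:L b4@15:R]
Beat 11 (R): throw ball2 h=5 -> lands@16:L; in-air after throw: [b3@12:L b1@14:L b4@15:R b2@16:L]
Beat 12 (L): throw ball3 h=1 -> lands@13:R; in-air after throw: [b3@13:R b1@14:L b4@15:R b2@16:L]
Beat 13 (R): throw ball3 h=4 -> lands@17:R; in-air after throw: [b1@14:L b4@15:R b2@16:L b3@17:R]
Beat 14 (L): throw ball1 h=6 -> lands@20:L; in-air after throw: [b4@15:R b2@16:L b3@17:R b1@20:L]
Beat 15 (R): throw ball4 h=4 -> lands@19:R; in-air after throw: [b2@16:L b3@17:R b4@19:R b1@20:L]
Ball 4: thrown@5 h=4 -> first land @9; rethrown@9 h=6 -> second land @15

Answer: 9 15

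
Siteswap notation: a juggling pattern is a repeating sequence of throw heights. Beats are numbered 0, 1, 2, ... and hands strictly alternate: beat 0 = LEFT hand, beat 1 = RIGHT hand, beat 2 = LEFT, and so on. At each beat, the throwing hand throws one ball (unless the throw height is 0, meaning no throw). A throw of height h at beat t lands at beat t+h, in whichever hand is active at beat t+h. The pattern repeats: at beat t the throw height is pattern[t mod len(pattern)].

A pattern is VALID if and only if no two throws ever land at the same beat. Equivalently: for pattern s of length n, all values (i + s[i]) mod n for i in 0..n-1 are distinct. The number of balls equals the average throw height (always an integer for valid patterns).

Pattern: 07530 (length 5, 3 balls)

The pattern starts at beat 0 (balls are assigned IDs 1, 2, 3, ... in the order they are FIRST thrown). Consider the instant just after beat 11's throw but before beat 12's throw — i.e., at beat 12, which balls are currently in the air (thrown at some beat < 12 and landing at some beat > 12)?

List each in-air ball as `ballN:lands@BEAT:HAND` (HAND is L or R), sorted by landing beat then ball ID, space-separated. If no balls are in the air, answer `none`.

Beat 1 (R): throw ball1 h=7 -> lands@8:L; in-air after throw: [b1@8:L]
Beat 2 (L): throw ball2 h=5 -> lands@7:R; in-air after throw: [b2@7:R b1@8:L]
Beat 3 (R): throw ball3 h=3 -> lands@6:L; in-air after throw: [b3@6:L b2@7:R b1@8:L]
Beat 6 (L): throw ball3 h=7 -> lands@13:R; in-air after throw: [b2@7:R b1@8:L b3@13:R]
Beat 7 (R): throw ball2 h=5 -> lands@12:L; in-air after throw: [b1@8:L b2@12:L b3@13:R]
Beat 8 (L): throw ball1 h=3 -> lands@11:R; in-air after throw: [b1@11:R b2@12:L b3@13:R]
Beat 11 (R): throw ball1 h=7 -> lands@18:L; in-air after throw: [b2@12:L b3@13:R b1@18:L]
Beat 12 (L): throw ball2 h=5 -> lands@17:R; in-air after throw: [b3@13:R b2@17:R b1@18:L]

Answer: ball3:lands@13:R ball1:lands@18:L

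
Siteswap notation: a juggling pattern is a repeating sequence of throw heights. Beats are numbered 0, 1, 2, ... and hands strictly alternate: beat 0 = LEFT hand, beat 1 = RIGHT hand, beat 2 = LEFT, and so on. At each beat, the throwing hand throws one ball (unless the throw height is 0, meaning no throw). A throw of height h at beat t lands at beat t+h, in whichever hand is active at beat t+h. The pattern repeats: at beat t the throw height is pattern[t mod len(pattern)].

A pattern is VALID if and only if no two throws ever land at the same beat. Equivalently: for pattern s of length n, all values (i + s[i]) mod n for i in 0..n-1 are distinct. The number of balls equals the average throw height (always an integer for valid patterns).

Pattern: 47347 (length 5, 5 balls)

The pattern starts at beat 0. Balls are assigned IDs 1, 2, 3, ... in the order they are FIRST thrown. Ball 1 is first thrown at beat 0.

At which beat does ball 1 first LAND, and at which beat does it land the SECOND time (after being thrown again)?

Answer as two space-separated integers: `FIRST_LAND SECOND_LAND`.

Beat 0 (L): throw ball1 h=4 -> lands@4:L; in-air after throw: [b1@4:L]
Beat 1 (R): throw ball2 h=7 -> lands@8:L; in-air after throw: [b1@4:L b2@8:L]
Beat 2 (L): throw ball3 h=3 -> lands@5:R; in-air after throw: [b1@4:L b3@5:R b2@8:L]
Beat 3 (R): throw ball4 h=4 -> lands@7:R; in-air after throw: [b1@4:L b3@5:R b4@7:R b2@8:L]
Beat 4 (L): throw ball1 h=7 -> lands@11:R; in-air after throw: [b3@5:R b4@7:R b2@8:L b1@11:R]
Beat 5 (R): throw ball3 h=4 -> lands@9:R; in-air after throw: [b4@7:R b2@8:L b3@9:R b1@11:R]
Beat 6 (L): throw ball5 h=7 -> lands@13:R; in-air after throw: [b4@7:R b2@8:L b3@9:R b1@11:R b5@13:R]
Beat 7 (R): throw ball4 h=3 -> lands@10:L; in-air after throw: [b2@8:L b3@9:R b4@10:L b1@11:R b5@13:R]
Beat 8 (L): throw ball2 h=4 -> lands@12:L; in-air after throw: [b3@9:R b4@10:L b1@11:R b2@12:L b5@13:R]
Beat 9 (R): throw ball3 h=7 -> lands@16:L; in-air after throw: [b4@10:L b1@11:R b2@12:L b5@13:R b3@16:L]
Beat 10 (L): throw ball4 h=4 -> lands@14:L; in-air after throw: [b1@11:R b2@12:L b5@13:R b4@14:L b3@16:L]
Beat 11 (R): throw ball1 h=7 -> lands@18:L; in-air after throw: [b2@12:L b5@13:R b4@14:L b3@16:L b1@18:L]
Ball 1: thrown@0 h=4 -> first land @4; rethrown@4 h=7 -> second land @11

Answer: 4 11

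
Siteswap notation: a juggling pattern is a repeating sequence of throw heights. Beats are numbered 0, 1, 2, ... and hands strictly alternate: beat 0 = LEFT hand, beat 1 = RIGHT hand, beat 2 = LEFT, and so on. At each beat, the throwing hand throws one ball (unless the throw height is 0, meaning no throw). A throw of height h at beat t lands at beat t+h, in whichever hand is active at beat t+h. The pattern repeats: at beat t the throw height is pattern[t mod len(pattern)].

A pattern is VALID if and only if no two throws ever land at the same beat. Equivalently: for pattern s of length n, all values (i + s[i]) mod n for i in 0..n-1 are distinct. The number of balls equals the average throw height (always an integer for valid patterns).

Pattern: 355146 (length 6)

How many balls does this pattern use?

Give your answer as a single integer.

Pattern = [3, 5, 5, 1, 4, 6], length n = 6
  position 0: throw height = 3, running sum = 3
  position 1: throw height = 5, running sum = 8
  position 2: throw height = 5, running sum = 13
  position 3: throw height = 1, running sum = 14
  position 4: throw height = 4, running sum = 18
  position 5: throw height = 6, running sum = 24
Total sum = 24; balls = sum / n = 24 / 6 = 4

Answer: 4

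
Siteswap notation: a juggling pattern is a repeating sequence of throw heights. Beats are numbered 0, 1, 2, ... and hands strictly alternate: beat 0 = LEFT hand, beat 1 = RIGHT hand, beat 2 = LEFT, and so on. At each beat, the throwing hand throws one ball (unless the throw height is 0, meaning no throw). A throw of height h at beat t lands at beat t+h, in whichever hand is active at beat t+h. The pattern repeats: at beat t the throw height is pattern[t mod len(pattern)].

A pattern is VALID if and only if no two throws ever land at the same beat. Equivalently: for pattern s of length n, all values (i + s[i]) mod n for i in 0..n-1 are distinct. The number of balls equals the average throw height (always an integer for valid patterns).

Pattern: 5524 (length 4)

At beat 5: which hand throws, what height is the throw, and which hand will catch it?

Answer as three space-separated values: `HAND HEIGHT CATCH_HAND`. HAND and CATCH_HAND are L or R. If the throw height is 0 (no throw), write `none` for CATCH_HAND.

Beat 5: 5 mod 2 = 1, so hand = R
Throw height = pattern[5 mod 4] = pattern[1] = 5
Lands at beat 5+5=10, 10 mod 2 = 0, so catch hand = L

Answer: R 5 L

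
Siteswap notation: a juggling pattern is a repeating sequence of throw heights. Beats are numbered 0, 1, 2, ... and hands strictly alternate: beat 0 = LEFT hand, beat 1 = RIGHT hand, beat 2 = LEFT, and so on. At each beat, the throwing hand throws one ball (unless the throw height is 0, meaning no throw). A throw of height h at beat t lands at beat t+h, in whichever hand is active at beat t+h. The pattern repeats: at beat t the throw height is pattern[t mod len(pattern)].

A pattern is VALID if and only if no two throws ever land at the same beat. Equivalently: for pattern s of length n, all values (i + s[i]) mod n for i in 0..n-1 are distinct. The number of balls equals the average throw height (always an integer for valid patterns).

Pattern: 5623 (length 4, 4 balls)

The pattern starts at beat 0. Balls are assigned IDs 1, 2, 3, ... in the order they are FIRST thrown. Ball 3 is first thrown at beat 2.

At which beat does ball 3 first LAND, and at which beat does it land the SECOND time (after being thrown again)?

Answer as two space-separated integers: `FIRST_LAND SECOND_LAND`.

Beat 0 (L): throw ball1 h=5 -> lands@5:R; in-air after throw: [b1@5:R]
Beat 1 (R): throw ball2 h=6 -> lands@7:R; in-air after throw: [b1@5:R b2@7:R]
Beat 2 (L): throw ball3 h=2 -> lands@4:L; in-air after throw: [b3@4:L b1@5:R b2@7:R]
Beat 3 (R): throw ball4 h=3 -> lands@6:L; in-air after throw: [b3@4:L b1@5:R b4@6:L b2@7:R]
Beat 4 (L): throw ball3 h=5 -> lands@9:R; in-air after throw: [b1@5:R b4@6:L b2@7:R b3@9:R]
Beat 5 (R): throw ball1 h=6 -> lands@11:R; in-air after throw: [b4@6:L b2@7:R b3@9:R b1@11:R]
Beat 6 (L): throw ball4 h=2 -> lands@8:L; in-air after throw: [b2@7:R b4@8:L b3@9:R b1@11:R]
Beat 7 (R): throw ball2 h=3 -> lands@10:L; in-air after throw: [b4@8:L b3@9:R b2@10:L b1@11:R]
Beat 8 (L): throw ball4 h=5 -> lands@13:R; in-air after throw: [b3@9:R b2@10:L b1@11:R b4@13:R]
Beat 9 (R): throw ball3 h=6 -> lands@15:R; in-air after throw: [b2@10:L b1@11:R b4@13:R b3@15:R]
Ball 3: thrown@2 h=2 -> first land @4; rethrown@4 h=5 -> second land @9

Answer: 4 9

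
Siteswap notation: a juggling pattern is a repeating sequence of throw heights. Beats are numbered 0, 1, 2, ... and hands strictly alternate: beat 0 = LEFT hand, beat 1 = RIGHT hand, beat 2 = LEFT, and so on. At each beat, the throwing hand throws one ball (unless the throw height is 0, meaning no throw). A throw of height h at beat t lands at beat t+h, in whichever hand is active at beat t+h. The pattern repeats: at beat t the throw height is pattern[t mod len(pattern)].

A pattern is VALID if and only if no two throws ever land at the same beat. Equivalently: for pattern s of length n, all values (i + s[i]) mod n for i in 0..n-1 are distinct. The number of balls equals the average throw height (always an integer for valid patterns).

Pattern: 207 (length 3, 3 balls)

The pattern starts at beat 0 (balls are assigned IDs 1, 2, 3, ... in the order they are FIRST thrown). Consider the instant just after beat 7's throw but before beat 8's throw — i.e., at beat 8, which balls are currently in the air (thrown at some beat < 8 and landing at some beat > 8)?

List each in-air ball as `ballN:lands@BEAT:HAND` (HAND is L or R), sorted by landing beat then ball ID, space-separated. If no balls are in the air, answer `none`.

Answer: ball1:lands@9:R ball2:lands@12:L

Derivation:
Beat 0 (L): throw ball1 h=2 -> lands@2:L; in-air after throw: [b1@2:L]
Beat 2 (L): throw ball1 h=7 -> lands@9:R; in-air after throw: [b1@9:R]
Beat 3 (R): throw ball2 h=2 -> lands@5:R; in-air after throw: [b2@5:R b1@9:R]
Beat 5 (R): throw ball2 h=7 -> lands@12:L; in-air after throw: [b1@9:R b2@12:L]
Beat 6 (L): throw ball3 h=2 -> lands@8:L; in-air after throw: [b3@8:L b1@9:R b2@12:L]
Beat 8 (L): throw ball3 h=7 -> lands@15:R; in-air after throw: [b1@9:R b2@12:L b3@15:R]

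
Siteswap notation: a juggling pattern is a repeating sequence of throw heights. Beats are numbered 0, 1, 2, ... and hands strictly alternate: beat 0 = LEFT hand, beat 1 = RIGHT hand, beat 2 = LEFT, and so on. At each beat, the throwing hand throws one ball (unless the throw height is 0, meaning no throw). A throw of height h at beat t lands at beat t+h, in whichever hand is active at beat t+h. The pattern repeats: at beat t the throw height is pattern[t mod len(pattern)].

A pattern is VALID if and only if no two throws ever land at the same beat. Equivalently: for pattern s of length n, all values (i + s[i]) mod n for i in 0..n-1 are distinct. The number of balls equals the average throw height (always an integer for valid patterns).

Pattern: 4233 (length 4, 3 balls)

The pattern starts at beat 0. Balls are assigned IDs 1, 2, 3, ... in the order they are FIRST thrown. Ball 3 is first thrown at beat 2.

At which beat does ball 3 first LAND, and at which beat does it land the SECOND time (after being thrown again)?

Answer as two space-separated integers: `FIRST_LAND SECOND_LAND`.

Beat 0 (L): throw ball1 h=4 -> lands@4:L; in-air after throw: [b1@4:L]
Beat 1 (R): throw ball2 h=2 -> lands@3:R; in-air after throw: [b2@3:R b1@4:L]
Beat 2 (L): throw ball3 h=3 -> lands@5:R; in-air after throw: [b2@3:R b1@4:L b3@5:R]
Beat 3 (R): throw ball2 h=3 -> lands@6:L; in-air after throw: [b1@4:L b3@5:R b2@6:L]
Beat 4 (L): throw ball1 h=4 -> lands@8:L; in-air after throw: [b3@5:R b2@6:L b1@8:L]
Beat 5 (R): throw ball3 h=2 -> lands@7:R; in-air after throw: [b2@6:L b3@7:R b1@8:L]
Beat 6 (L): throw ball2 h=3 -> lands@9:R; in-air after throw: [b3@7:R b1@8:L b2@9:R]
Beat 7 (R): throw ball3 h=3 -> lands@10:L; in-air after throw: [b1@8:L b2@9:R b3@10:L]
Ball 3: thrown@2 h=3 -> first land @5; rethrown@5 h=2 -> second land @7

Answer: 5 7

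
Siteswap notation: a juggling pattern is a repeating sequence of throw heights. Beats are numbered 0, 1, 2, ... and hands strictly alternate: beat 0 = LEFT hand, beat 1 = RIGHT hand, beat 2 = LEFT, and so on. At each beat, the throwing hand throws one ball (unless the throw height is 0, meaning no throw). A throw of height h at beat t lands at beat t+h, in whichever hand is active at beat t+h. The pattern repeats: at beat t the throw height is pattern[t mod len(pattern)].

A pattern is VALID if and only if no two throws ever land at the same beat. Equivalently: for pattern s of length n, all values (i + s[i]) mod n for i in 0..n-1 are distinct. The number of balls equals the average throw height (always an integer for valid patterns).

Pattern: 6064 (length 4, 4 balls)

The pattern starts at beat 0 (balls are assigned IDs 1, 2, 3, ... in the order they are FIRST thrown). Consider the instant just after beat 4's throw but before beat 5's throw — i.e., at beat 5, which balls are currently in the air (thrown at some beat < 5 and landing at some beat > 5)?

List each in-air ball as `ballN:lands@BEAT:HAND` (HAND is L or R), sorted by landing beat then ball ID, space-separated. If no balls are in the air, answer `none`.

Beat 0 (L): throw ball1 h=6 -> lands@6:L; in-air after throw: [b1@6:L]
Beat 2 (L): throw ball2 h=6 -> lands@8:L; in-air after throw: [b1@6:L b2@8:L]
Beat 3 (R): throw ball3 h=4 -> lands@7:R; in-air after throw: [b1@6:L b3@7:R b2@8:L]
Beat 4 (L): throw ball4 h=6 -> lands@10:L; in-air after throw: [b1@6:L b3@7:R b2@8:L b4@10:L]

Answer: ball1:lands@6:L ball3:lands@7:R ball2:lands@8:L ball4:lands@10:L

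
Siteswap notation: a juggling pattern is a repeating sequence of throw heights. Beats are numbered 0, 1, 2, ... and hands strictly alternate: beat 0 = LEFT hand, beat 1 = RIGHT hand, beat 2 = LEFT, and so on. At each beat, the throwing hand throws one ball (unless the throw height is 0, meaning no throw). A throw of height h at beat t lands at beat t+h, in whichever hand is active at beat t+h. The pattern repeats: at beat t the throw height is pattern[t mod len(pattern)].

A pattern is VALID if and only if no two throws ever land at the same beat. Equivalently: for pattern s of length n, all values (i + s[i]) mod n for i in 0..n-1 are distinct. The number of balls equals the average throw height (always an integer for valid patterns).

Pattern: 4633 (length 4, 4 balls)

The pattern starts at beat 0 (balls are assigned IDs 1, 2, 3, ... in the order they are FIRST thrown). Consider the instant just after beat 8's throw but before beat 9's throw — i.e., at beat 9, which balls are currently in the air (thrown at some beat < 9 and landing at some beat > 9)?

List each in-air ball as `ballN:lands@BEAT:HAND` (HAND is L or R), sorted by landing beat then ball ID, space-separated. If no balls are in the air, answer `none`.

Answer: ball2:lands@10:L ball3:lands@11:R ball1:lands@12:L

Derivation:
Beat 0 (L): throw ball1 h=4 -> lands@4:L; in-air after throw: [b1@4:L]
Beat 1 (R): throw ball2 h=6 -> lands@7:R; in-air after throw: [b1@4:L b2@7:R]
Beat 2 (L): throw ball3 h=3 -> lands@5:R; in-air after throw: [b1@4:L b3@5:R b2@7:R]
Beat 3 (R): throw ball4 h=3 -> lands@6:L; in-air after throw: [b1@4:L b3@5:R b4@6:L b2@7:R]
Beat 4 (L): throw ball1 h=4 -> lands@8:L; in-air after throw: [b3@5:R b4@6:L b2@7:R b1@8:L]
Beat 5 (R): throw ball3 h=6 -> lands@11:R; in-air after throw: [b4@6:L b2@7:R b1@8:L b3@11:R]
Beat 6 (L): throw ball4 h=3 -> lands@9:R; in-air after throw: [b2@7:R b1@8:L b4@9:R b3@11:R]
Beat 7 (R): throw ball2 h=3 -> lands@10:L; in-air after throw: [b1@8:L b4@9:R b2@10:L b3@11:R]
Beat 8 (L): throw ball1 h=4 -> lands@12:L; in-air after throw: [b4@9:R b2@10:L b3@11:R b1@12:L]
Beat 9 (R): throw ball4 h=6 -> lands@15:R; in-air after throw: [b2@10:L b3@11:R b1@12:L b4@15:R]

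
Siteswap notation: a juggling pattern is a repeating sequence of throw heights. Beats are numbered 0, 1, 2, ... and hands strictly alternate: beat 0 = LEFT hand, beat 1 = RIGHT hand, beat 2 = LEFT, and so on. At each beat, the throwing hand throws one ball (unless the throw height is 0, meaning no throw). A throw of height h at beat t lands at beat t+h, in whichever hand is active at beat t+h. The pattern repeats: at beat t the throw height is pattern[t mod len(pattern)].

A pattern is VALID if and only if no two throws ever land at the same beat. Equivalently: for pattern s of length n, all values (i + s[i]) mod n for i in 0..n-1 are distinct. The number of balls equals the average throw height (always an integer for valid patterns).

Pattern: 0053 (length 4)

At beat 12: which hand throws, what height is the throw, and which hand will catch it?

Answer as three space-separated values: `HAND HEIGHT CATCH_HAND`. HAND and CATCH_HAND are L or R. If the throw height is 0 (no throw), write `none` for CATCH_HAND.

Beat 12: 12 mod 2 = 0, so hand = L
Throw height = pattern[12 mod 4] = pattern[0] = 0

Answer: L 0 none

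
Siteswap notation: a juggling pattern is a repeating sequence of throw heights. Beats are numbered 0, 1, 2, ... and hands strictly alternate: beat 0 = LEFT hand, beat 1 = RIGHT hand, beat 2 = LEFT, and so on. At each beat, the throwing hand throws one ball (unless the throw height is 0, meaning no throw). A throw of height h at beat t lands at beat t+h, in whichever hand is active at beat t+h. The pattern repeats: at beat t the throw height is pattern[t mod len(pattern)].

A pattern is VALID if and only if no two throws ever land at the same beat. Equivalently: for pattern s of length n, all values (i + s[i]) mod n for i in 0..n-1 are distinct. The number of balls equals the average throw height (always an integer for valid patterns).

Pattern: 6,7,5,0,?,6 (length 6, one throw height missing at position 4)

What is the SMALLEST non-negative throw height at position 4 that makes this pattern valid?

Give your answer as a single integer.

Answer: 0

Derivation:
i=0: (0 + 6) mod 6 = 0
i=1: (1 + 7) mod 6 = 2
i=2: (2 + 5) mod 6 = 1
i=3: (3 + 0) mod 6 = 3
i=4: s[i]=? (unknown)
i=5: (5 + 6) mod 6 = 5
Known residues: [0, 1, 2, 3, 5]; need a permutation of 0..5, so missing residue r = 4
Need (4 + s) mod 6 = 4; smallest s = (4 - 4) mod 6 = 0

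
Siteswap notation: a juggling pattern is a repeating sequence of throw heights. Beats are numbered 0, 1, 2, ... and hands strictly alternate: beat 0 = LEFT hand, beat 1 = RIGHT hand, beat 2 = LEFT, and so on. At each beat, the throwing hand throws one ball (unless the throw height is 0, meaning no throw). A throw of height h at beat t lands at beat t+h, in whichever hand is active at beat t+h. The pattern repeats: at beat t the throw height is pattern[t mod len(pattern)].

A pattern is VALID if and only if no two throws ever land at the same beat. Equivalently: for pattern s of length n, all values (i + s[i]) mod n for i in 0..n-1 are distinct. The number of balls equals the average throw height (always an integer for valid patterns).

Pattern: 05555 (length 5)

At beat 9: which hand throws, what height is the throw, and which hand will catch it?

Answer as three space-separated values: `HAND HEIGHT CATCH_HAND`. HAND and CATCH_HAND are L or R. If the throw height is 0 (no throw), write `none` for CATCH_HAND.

Beat 9: 9 mod 2 = 1, so hand = R
Throw height = pattern[9 mod 5] = pattern[4] = 5
Lands at beat 9+5=14, 14 mod 2 = 0, so catch hand = L

Answer: R 5 L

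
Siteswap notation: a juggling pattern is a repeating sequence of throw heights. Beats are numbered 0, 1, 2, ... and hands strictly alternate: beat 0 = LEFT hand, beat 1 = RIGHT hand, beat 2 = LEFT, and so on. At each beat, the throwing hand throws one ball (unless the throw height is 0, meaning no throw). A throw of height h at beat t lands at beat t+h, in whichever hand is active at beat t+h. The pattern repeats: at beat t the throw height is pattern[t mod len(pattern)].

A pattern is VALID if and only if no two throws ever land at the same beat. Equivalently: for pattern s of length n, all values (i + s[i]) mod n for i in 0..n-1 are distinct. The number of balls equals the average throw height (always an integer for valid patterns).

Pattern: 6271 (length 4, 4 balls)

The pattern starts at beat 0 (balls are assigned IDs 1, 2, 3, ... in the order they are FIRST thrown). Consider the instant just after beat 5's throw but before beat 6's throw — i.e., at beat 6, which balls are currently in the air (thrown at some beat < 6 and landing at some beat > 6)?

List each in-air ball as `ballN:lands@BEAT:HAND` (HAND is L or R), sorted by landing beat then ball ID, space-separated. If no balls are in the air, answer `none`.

Beat 0 (L): throw ball1 h=6 -> lands@6:L; in-air after throw: [b1@6:L]
Beat 1 (R): throw ball2 h=2 -> lands@3:R; in-air after throw: [b2@3:R b1@6:L]
Beat 2 (L): throw ball3 h=7 -> lands@9:R; in-air after throw: [b2@3:R b1@6:L b3@9:R]
Beat 3 (R): throw ball2 h=1 -> lands@4:L; in-air after throw: [b2@4:L b1@6:L b3@9:R]
Beat 4 (L): throw ball2 h=6 -> lands@10:L; in-air after throw: [b1@6:L b3@9:R b2@10:L]
Beat 5 (R): throw ball4 h=2 -> lands@7:R; in-air after throw: [b1@6:L b4@7:R b3@9:R b2@10:L]
Beat 6 (L): throw ball1 h=7 -> lands@13:R; in-air after throw: [b4@7:R b3@9:R b2@10:L b1@13:R]

Answer: ball4:lands@7:R ball3:lands@9:R ball2:lands@10:L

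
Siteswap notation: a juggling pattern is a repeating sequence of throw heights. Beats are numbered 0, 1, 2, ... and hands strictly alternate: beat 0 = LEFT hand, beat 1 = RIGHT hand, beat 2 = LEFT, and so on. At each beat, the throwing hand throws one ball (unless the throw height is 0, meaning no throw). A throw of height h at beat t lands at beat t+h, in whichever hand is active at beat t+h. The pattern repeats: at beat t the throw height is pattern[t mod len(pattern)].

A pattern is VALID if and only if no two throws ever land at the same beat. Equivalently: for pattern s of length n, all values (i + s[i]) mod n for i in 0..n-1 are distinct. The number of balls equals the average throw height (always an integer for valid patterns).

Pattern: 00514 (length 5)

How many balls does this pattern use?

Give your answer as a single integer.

Pattern = [0, 0, 5, 1, 4], length n = 5
  position 0: throw height = 0, running sum = 0
  position 1: throw height = 0, running sum = 0
  position 2: throw height = 5, running sum = 5
  position 3: throw height = 1, running sum = 6
  position 4: throw height = 4, running sum = 10
Total sum = 10; balls = sum / n = 10 / 5 = 2

Answer: 2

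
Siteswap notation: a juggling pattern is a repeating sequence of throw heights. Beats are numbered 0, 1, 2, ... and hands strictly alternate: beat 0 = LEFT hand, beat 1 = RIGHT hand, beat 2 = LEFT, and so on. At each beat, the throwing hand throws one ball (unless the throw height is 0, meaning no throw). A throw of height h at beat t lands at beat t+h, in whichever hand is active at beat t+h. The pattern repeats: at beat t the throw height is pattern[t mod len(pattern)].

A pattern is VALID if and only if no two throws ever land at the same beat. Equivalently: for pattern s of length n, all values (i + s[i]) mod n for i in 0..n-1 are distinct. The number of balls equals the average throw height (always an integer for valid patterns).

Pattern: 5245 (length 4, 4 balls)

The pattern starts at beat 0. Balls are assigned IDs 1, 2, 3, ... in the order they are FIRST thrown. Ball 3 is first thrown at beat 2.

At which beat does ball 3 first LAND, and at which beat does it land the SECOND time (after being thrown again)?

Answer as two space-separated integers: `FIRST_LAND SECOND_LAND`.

Answer: 6 10

Derivation:
Beat 0 (L): throw ball1 h=5 -> lands@5:R; in-air after throw: [b1@5:R]
Beat 1 (R): throw ball2 h=2 -> lands@3:R; in-air after throw: [b2@3:R b1@5:R]
Beat 2 (L): throw ball3 h=4 -> lands@6:L; in-air after throw: [b2@3:R b1@5:R b3@6:L]
Beat 3 (R): throw ball2 h=5 -> lands@8:L; in-air after throw: [b1@5:R b3@6:L b2@8:L]
Beat 4 (L): throw ball4 h=5 -> lands@9:R; in-air after throw: [b1@5:R b3@6:L b2@8:L b4@9:R]
Beat 5 (R): throw ball1 h=2 -> lands@7:R; in-air after throw: [b3@6:L b1@7:R b2@8:L b4@9:R]
Beat 6 (L): throw ball3 h=4 -> lands@10:L; in-air after throw: [b1@7:R b2@8:L b4@9:R b3@10:L]
Beat 7 (R): throw ball1 h=5 -> lands@12:L; in-air after throw: [b2@8:L b4@9:R b3@10:L b1@12:L]
Beat 8 (L): throw ball2 h=5 -> lands@13:R; in-air after throw: [b4@9:R b3@10:L b1@12:L b2@13:R]
Beat 9 (R): throw ball4 h=2 -> lands@11:R; in-air after throw: [b3@10:L b4@11:R b1@12:L b2@13:R]
Beat 10 (L): throw ball3 h=4 -> lands@14:L; in-air after throw: [b4@11:R b1@12:L b2@13:R b3@14:L]
Ball 3: thrown@2 h=4 -> first land @6; rethrown@6 h=4 -> second land @10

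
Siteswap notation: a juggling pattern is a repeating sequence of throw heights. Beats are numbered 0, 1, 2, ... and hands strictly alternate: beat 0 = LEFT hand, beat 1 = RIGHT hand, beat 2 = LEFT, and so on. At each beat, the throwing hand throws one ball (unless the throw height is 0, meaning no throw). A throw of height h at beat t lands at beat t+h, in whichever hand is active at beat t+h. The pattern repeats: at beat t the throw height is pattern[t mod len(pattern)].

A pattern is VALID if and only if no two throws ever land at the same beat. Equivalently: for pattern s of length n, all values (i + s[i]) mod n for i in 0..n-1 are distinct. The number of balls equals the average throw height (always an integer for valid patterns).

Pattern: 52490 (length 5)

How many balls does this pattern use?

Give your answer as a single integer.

Pattern = [5, 2, 4, 9, 0], length n = 5
  position 0: throw height = 5, running sum = 5
  position 1: throw height = 2, running sum = 7
  position 2: throw height = 4, running sum = 11
  position 3: throw height = 9, running sum = 20
  position 4: throw height = 0, running sum = 20
Total sum = 20; balls = sum / n = 20 / 5 = 4

Answer: 4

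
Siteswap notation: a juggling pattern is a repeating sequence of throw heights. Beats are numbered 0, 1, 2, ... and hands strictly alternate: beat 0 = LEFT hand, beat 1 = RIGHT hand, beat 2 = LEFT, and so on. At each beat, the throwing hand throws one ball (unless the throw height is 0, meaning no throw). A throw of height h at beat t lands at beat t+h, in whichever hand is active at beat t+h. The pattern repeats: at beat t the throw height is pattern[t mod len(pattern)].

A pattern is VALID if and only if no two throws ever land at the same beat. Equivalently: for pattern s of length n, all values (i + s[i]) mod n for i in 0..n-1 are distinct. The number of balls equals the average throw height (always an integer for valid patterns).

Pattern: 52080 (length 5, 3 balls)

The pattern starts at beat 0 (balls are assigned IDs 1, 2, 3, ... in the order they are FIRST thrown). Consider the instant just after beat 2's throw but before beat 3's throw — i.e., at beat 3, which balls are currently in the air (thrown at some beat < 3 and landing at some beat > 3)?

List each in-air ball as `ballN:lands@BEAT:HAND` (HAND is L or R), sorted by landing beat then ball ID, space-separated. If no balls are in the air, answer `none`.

Answer: ball1:lands@5:R

Derivation:
Beat 0 (L): throw ball1 h=5 -> lands@5:R; in-air after throw: [b1@5:R]
Beat 1 (R): throw ball2 h=2 -> lands@3:R; in-air after throw: [b2@3:R b1@5:R]
Beat 3 (R): throw ball2 h=8 -> lands@11:R; in-air after throw: [b1@5:R b2@11:R]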